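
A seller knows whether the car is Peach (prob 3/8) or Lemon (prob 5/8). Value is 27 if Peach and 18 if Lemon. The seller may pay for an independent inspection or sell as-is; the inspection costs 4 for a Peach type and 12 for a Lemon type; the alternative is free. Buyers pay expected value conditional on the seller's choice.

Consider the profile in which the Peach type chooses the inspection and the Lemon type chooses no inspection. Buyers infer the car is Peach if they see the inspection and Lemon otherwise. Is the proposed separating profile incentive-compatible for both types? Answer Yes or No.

Under these beliefs, the inspection earns price 27 and no inspection earns price 18.
Peach: the inspection nets 27 − 4 = 23; no inspection nets 18. Peach prefers the inspection.
Lemon: the inspection nets 27 − 12 = 15; no inspection nets 18. Lemon prefers no inspection.
Neither type deviates, so the separating profile is an equilibrium.

Yes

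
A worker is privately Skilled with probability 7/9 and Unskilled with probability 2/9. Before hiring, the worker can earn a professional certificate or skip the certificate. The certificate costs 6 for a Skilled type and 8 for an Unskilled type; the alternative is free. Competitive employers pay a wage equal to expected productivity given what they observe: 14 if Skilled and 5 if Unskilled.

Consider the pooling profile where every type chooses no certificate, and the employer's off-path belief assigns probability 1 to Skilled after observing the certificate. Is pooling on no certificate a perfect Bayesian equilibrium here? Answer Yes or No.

On path, the employer holds the prior and pays 7/9·14 + 2/9·5 = 12. Off path (the certificate), believing Skilled, it pays 14.
Skilled: no certificate nets 12; the certificate nets 14 − 6 = 8. Skilled stays.
Unskilled: no certificate nets 12; the certificate nets 14 − 8 = 6. Unskilled stays.
No type deviates, so pooling is sustained.

Yes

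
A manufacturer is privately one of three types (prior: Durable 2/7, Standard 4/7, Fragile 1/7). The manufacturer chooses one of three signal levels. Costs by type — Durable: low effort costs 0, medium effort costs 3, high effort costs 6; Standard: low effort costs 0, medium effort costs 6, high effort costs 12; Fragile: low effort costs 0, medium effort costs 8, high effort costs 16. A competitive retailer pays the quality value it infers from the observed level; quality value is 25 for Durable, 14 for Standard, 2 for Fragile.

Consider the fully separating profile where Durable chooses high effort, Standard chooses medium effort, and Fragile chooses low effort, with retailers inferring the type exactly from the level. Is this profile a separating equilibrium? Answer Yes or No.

No

Separating prices: high effort → 25, medium effort → 14, low effort → 2.
Durable (assigned high effort): low effort: 2 − 0 = 2; medium effort: 14 − 3 = 11; high effort: 25 − 6 = 19. Durable stays.
Standard (assigned medium effort): low effort: 2 − 0 = 2; medium effort: 14 − 6 = 8; high effort: 25 − 12 = 13. Standard prefers high effort.
Fragile (assigned low effort): low effort: 2 − 0 = 2; medium effort: 14 − 8 = 6; high effort: 25 − 16 = 9. Fragile prefers high effort.
At least one type deviates; the separating profile fails.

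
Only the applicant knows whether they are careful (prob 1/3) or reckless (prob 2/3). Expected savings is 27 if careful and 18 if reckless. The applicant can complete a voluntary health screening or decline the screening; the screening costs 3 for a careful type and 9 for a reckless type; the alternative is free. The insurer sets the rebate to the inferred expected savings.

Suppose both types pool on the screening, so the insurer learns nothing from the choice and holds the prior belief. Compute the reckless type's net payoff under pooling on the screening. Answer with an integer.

Pooled rebate = 1/3·27 + 2/3·18 = 21.
reckless pays cost 9 for the screening, so net payoff = 21 − 9 = 12.

12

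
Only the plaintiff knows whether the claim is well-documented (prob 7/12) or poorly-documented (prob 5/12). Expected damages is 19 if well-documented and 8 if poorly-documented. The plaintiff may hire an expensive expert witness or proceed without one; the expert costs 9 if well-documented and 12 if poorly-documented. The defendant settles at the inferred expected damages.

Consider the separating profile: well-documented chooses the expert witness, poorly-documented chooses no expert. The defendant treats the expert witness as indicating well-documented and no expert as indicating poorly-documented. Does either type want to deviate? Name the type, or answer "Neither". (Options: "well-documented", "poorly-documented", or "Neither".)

The expert witness pays 19; no expert pays 8.
well-documented: assigned the expert witness, nets 19 − 9 = 10; deviating to no expert nets 8.
poorly-documented: assigned no expert, nets 8; deviating to the expert witness nets 19 − 12 = 7.
Both types strictly prefer their assigned action; no profitable deviation.

Neither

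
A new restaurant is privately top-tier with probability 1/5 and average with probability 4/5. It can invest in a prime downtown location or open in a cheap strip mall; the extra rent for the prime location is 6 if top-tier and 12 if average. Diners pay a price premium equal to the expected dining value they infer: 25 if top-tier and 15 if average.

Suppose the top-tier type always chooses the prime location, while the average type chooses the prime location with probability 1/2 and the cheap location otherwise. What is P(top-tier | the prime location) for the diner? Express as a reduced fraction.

1/3

P(the prime location) = (1/5)·1 + (4/5)·(1/2) = 3/5.
By Bayes' rule, P(top-tier | the prime location) = (1/5) / (3/5) = 1/3.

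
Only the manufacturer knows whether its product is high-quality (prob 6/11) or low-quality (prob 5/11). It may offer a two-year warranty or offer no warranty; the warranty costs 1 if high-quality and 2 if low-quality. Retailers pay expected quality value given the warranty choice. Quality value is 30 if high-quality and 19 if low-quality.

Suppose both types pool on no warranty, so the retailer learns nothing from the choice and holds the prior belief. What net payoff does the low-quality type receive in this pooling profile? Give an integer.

25

Pooled price = 6/11·30 + 5/11·19 = 25.
low-quality pays no cost for no warranty, so net payoff = 25.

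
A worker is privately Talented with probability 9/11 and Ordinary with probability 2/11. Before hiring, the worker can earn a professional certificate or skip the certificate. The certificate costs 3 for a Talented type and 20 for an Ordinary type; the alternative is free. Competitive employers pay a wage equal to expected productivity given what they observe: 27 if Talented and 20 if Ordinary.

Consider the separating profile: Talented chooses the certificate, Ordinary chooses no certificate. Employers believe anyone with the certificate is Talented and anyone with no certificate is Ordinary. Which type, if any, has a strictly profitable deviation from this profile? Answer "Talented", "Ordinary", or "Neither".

Neither

The certificate pays 27; no certificate pays 20.
Talented: assigned the certificate, nets 27 − 3 = 24; deviating to no certificate nets 20.
Ordinary: assigned no certificate, nets 20; deviating to the certificate nets 27 − 20 = 7.
Both types strictly prefer their assigned action; no profitable deviation.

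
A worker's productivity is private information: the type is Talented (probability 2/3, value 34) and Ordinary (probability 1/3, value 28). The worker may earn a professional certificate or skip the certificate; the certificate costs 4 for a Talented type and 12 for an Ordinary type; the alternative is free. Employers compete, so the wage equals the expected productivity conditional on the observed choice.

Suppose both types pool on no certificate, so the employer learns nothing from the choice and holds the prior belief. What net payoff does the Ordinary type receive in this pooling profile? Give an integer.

32

Pooled wage = 2/3·34 + 1/3·28 = 32.
Ordinary pays no cost for no certificate, so net payoff = 32.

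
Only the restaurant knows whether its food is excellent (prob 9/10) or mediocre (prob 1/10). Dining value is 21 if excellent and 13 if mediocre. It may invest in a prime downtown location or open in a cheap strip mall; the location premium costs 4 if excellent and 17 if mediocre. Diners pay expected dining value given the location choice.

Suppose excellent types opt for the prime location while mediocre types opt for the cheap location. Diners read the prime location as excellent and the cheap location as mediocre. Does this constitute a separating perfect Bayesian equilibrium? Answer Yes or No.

Under these beliefs, the prime location earns price premium 21 and the cheap location earns price premium 13.
excellent: the prime location nets 21 − 4 = 17; the cheap location nets 13. excellent prefers the prime location.
mediocre: the prime location nets 21 − 17 = 4; the cheap location nets 13. mediocre prefers the cheap location.
Neither type deviates, so the separating profile is an equilibrium.

Yes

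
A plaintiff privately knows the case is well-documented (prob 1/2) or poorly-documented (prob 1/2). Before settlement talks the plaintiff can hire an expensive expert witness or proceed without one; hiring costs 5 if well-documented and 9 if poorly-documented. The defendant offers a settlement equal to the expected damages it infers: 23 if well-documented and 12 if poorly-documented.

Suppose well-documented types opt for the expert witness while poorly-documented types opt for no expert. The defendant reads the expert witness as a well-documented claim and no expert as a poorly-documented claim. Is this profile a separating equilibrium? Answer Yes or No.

Under these beliefs, the expert witness earns settlement 23 and no expert earns settlement 12.
well-documented: the expert witness nets 23 − 5 = 18; no expert nets 12. well-documented prefers the expert witness.
poorly-documented: the expert witness nets 23 − 9 = 14; no expert nets 12. poorly-documented would deviate to the expert witness.
poorly-documented has a profitable deviation, so the profile is not an equilibrium.

No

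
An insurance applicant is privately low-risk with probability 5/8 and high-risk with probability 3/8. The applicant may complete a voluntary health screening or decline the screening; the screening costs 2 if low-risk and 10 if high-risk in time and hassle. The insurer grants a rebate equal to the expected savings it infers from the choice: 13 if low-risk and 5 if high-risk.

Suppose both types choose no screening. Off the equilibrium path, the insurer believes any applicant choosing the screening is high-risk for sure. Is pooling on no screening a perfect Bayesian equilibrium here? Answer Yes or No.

Yes

On path, the insurer holds the prior and pays 5/8·13 + 3/8·5 = 10. Off path (the screening), believing high-risk, it pays 5.
low-risk: no screening nets 10; the screening nets 5 − 2 = 3. low-risk stays.
high-risk: no screening nets 10; the screening nets 5 − 10 = -5. high-risk stays.
No type deviates, so pooling is sustained.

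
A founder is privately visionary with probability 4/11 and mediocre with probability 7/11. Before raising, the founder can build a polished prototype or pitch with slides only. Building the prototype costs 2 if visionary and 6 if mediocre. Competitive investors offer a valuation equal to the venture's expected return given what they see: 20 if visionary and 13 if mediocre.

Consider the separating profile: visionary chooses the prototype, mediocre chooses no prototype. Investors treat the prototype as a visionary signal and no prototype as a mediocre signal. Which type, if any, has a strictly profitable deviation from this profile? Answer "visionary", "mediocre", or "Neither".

mediocre

The prototype pays 20; no prototype pays 13.
visionary: assigned the prototype, nets 20 − 2 = 18; deviating to no prototype nets 13.
mediocre: assigned no prototype, nets 13; deviating to the prototype nets 20 − 6 = 14.
The mediocre type gains 1 by deviating.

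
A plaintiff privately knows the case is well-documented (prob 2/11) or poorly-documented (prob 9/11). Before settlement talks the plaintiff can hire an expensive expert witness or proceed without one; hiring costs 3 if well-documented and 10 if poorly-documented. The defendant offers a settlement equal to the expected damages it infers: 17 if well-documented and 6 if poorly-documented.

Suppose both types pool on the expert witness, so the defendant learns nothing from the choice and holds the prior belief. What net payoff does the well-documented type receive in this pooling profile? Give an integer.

5

Pooled settlement = 2/11·17 + 9/11·6 = 8.
well-documented pays cost 3 for the expert witness, so net payoff = 8 − 3 = 5.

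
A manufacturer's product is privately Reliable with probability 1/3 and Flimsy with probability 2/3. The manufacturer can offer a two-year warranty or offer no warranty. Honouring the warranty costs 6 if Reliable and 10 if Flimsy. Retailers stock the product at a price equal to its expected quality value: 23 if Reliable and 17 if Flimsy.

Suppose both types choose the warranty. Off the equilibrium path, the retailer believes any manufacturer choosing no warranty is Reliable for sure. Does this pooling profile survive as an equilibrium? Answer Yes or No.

On path, the retailer holds the prior and pays 1/3·23 + 2/3·17 = 19. Off path (no warranty), believing Reliable, it pays 23.
Reliable: the warranty nets 19 − 6 = 13; no warranty nets 23. Reliable would deviate.
Flimsy: the warranty nets 19 − 10 = 9; no warranty nets 23. Flimsy would deviate.
A type deviates, so pooling fails.

No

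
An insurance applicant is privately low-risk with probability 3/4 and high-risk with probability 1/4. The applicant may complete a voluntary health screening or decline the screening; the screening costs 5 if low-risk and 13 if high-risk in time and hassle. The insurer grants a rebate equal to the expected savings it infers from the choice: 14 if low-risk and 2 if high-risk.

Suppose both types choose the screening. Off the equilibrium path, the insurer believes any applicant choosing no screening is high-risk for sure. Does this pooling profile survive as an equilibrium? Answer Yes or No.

On path, the insurer holds the prior and pays 3/4·14 + 1/4·2 = 11. Off path (no screening), believing high-risk, it pays 2.
low-risk: the screening nets 11 − 5 = 6; no screening nets 2. low-risk stays.
high-risk: the screening nets 11 − 13 = -2; no screening nets 2. high-risk would deviate.
A type deviates, so pooling fails.

No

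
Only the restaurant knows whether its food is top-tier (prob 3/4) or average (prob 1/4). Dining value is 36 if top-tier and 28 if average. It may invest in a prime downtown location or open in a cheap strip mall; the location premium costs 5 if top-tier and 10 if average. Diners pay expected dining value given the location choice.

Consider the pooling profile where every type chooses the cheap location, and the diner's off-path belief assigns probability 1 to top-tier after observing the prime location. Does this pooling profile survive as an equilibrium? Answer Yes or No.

Yes

On path, the diner holds the prior and pays 3/4·36 + 1/4·28 = 34. Off path (the prime location), believing top-tier, it pays 36.
top-tier: the cheap location nets 34; the prime location nets 36 − 5 = 31. top-tier stays.
average: the cheap location nets 34; the prime location nets 36 − 10 = 26. average stays.
No type deviates, so pooling is sustained.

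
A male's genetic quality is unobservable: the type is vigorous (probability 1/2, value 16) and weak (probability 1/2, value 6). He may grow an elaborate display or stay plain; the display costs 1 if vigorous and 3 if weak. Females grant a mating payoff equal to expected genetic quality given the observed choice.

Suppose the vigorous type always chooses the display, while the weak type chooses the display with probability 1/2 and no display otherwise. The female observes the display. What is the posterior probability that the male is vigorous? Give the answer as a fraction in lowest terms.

P(the display) = (1/2)·1 + (1/2)·(1/2) = 3/4.
By Bayes' rule, P(vigorous | the display) = (1/2) / (3/4) = 2/3.

2/3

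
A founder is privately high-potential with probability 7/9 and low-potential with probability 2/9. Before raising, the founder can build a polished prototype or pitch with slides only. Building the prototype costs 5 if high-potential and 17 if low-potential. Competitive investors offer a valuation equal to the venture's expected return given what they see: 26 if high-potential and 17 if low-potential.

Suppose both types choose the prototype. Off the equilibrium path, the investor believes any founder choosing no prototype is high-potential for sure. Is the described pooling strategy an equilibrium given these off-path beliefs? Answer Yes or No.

No

On path, the investor holds the prior and pays 7/9·26 + 2/9·17 = 24. Off path (no prototype), believing high-potential, it pays 26.
high-potential: the prototype nets 24 − 5 = 19; no prototype nets 26. high-potential would deviate.
low-potential: the prototype nets 24 − 17 = 7; no prototype nets 26. low-potential would deviate.
A type deviates, so pooling fails.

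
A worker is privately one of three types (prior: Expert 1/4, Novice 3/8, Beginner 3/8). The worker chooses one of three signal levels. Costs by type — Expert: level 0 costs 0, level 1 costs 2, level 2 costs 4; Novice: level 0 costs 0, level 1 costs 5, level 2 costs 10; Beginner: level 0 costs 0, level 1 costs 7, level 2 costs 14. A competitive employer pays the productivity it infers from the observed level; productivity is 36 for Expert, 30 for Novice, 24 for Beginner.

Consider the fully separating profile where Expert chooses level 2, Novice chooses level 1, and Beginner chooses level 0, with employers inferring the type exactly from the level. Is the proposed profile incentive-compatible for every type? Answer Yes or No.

Separating wages: level 2 → 36, level 1 → 30, level 0 → 24.
Expert (assigned level 2): level 0: 24 − 0 = 24; level 1: 30 − 2 = 28; level 2: 36 − 4 = 32. Expert stays.
Novice (assigned level 1): level 0: 24 − 0 = 24; level 1: 30 − 5 = 25; level 2: 36 − 10 = 26. Novice prefers level 2.
Beginner (assigned level 0): level 0: 24 − 0 = 24; level 1: 30 − 7 = 23; level 2: 36 − 14 = 22. Beginner stays.
At least one type deviates; the separating profile fails.

No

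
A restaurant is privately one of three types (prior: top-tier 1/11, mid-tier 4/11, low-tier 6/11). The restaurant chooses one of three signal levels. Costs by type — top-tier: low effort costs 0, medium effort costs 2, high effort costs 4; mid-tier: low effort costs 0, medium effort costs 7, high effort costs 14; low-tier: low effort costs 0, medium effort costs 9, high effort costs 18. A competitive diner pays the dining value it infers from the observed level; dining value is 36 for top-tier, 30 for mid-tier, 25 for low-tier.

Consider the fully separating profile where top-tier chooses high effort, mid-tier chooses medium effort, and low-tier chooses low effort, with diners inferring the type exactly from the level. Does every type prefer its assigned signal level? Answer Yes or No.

No

Separating price premiums: high effort → 36, medium effort → 30, low effort → 25.
top-tier (assigned high effort): low effort: 25 − 0 = 25; medium effort: 30 − 2 = 28; high effort: 36 − 4 = 32. top-tier stays.
mid-tier (assigned medium effort): low effort: 25 − 0 = 25; medium effort: 30 − 7 = 23; high effort: 36 − 14 = 22. mid-tier prefers low effort.
low-tier (assigned low effort): low effort: 25 − 0 = 25; medium effort: 30 − 9 = 21; high effort: 36 − 18 = 18. low-tier stays.
At least one type deviates; the separating profile fails.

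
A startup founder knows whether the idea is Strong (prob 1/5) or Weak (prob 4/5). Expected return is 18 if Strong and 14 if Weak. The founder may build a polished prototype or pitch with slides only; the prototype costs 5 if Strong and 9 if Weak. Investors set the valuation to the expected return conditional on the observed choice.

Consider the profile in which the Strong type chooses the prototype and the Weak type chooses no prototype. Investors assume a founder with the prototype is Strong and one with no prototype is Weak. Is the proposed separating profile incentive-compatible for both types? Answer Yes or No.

Under these beliefs, the prototype earns valuation 18 and no prototype earns valuation 14.
Strong: the prototype nets 18 − 5 = 13; no prototype nets 14. Strong would deviate to no prototype.
Weak: the prototype nets 18 − 9 = 9; no prototype nets 14. Weak prefers no prototype.
Strong has a profitable deviation, so the profile is not an equilibrium.

No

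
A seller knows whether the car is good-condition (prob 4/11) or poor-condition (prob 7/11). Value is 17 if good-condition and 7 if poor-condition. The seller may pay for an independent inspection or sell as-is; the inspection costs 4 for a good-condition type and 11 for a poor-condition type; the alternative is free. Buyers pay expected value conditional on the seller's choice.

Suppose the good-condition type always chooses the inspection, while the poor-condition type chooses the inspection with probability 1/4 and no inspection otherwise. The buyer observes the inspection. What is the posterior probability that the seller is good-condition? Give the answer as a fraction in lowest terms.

16/23

P(the inspection) = (4/11)·1 + (7/11)·(1/4) = 23/44.
By Bayes' rule, P(good-condition | the inspection) = (4/11) / (23/44) = 16/23.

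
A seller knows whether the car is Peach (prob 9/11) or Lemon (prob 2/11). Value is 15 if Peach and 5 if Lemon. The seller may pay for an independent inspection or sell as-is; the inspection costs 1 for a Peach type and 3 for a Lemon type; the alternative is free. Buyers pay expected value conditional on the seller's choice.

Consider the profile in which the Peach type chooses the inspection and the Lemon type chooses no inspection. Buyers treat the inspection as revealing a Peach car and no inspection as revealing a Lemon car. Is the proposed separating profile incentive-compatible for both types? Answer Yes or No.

Under these beliefs, the inspection earns price 15 and no inspection earns price 5.
Peach: the inspection nets 15 − 1 = 14; no inspection nets 5. Peach prefers the inspection.
Lemon: the inspection nets 15 − 3 = 12; no inspection nets 5. Lemon would deviate to the inspection.
Lemon has a profitable deviation, so the profile is not an equilibrium.

No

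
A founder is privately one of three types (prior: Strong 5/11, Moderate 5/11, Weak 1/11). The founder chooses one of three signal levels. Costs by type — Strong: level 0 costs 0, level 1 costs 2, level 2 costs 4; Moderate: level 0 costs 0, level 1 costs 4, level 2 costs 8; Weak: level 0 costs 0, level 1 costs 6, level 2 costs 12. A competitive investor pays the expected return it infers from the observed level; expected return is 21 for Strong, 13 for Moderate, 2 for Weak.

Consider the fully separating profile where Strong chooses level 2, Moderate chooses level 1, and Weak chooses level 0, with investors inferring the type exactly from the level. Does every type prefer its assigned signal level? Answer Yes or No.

No

Separating valuations: level 2 → 21, level 1 → 13, level 0 → 2.
Strong (assigned level 2): level 0: 2 − 0 = 2; level 1: 13 − 2 = 11; level 2: 21 − 4 = 17. Strong stays.
Moderate (assigned level 1): level 0: 2 − 0 = 2; level 1: 13 − 4 = 9; level 2: 21 − 8 = 13. Moderate prefers level 2.
Weak (assigned level 0): level 0: 2 − 0 = 2; level 1: 13 − 6 = 7; level 2: 21 − 12 = 9. Weak prefers level 2.
At least one type deviates; the separating profile fails.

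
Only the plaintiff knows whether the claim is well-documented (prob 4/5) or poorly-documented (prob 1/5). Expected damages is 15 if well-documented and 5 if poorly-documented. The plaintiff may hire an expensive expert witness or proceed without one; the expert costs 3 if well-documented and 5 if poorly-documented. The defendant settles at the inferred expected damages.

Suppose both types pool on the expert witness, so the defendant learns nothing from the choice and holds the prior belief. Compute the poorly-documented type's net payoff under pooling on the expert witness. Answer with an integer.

8

Pooled settlement = 4/5·15 + 1/5·5 = 13.
poorly-documented pays cost 5 for the expert witness, so net payoff = 13 − 5 = 8.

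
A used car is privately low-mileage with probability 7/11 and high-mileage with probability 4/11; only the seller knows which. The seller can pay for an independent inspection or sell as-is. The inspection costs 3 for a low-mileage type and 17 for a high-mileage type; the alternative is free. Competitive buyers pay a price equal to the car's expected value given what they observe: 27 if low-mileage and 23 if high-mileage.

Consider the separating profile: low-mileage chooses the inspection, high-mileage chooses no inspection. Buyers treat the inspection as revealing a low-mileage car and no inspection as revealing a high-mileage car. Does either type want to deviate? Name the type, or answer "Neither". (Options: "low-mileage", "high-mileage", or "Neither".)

Neither

The inspection pays 27; no inspection pays 23.
low-mileage: assigned the inspection, nets 27 − 3 = 24; deviating to no inspection nets 23.
high-mileage: assigned no inspection, nets 23; deviating to the inspection nets 27 − 17 = 10.
Both types strictly prefer their assigned action; no profitable deviation.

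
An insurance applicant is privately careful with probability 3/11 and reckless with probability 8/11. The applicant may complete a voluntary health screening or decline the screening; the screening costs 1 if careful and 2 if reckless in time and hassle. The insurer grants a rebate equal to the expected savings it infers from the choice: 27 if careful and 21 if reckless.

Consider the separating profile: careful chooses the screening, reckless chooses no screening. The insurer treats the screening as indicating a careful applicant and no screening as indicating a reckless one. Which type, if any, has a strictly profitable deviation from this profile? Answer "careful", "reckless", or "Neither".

reckless

The screening pays 27; no screening pays 21.
careful: assigned the screening, nets 27 − 1 = 26; deviating to no screening nets 21.
reckless: assigned no screening, nets 21; deviating to the screening nets 27 − 2 = 25.
The reckless type gains 4 by deviating.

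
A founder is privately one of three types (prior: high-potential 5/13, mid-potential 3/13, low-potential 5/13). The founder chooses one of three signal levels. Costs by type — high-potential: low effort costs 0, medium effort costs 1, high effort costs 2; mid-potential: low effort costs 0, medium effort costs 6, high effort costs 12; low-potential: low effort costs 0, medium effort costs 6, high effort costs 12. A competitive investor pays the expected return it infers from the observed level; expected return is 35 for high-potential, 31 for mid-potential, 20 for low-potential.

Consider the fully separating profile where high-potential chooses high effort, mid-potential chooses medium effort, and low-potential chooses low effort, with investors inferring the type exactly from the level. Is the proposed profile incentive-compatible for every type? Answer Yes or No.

Separating valuations: high effort → 35, medium effort → 31, low effort → 20.
high-potential (assigned high effort): low effort: 20 − 0 = 20; medium effort: 31 − 1 = 30; high effort: 35 − 2 = 33. high-potential stays.
mid-potential (assigned medium effort): low effort: 20 − 0 = 20; medium effort: 31 − 6 = 25; high effort: 35 − 12 = 23. mid-potential stays.
low-potential (assigned low effort): low effort: 20 − 0 = 20; medium effort: 31 − 6 = 25; high effort: 35 − 12 = 23. low-potential prefers medium effort.
At least one type deviates; the separating profile fails.

No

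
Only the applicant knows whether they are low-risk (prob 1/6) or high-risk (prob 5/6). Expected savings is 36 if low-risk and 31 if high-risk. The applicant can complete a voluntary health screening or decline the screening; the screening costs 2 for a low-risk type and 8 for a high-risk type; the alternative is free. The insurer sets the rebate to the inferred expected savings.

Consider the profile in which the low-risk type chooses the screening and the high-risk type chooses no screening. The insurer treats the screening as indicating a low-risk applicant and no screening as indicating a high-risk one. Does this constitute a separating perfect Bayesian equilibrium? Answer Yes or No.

Yes

Under these beliefs, the screening earns rebate 36 and no screening earns rebate 31.
low-risk: the screening nets 36 − 2 = 34; no screening nets 31. low-risk prefers the screening.
high-risk: the screening nets 36 − 8 = 28; no screening nets 31. high-risk prefers no screening.
Neither type deviates, so the separating profile is an equilibrium.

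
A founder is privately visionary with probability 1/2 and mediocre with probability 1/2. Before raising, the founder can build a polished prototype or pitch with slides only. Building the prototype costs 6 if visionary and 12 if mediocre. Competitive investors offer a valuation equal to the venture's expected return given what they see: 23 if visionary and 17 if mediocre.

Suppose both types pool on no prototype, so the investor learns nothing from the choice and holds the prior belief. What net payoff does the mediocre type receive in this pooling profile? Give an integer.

Pooled valuation = 1/2·23 + 1/2·17 = 20.
mediocre pays no cost for no prototype, so net payoff = 20.

20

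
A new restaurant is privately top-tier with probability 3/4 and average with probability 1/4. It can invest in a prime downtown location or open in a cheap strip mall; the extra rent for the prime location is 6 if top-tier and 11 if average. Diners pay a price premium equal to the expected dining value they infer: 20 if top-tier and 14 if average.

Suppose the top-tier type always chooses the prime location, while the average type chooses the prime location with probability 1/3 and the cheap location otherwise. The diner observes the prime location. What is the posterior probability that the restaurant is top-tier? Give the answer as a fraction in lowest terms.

9/10

P(the prime location) = (3/4)·1 + (1/4)·(1/3) = 5/6.
By Bayes' rule, P(top-tier | the prime location) = (3/4) / (5/6) = 9/10.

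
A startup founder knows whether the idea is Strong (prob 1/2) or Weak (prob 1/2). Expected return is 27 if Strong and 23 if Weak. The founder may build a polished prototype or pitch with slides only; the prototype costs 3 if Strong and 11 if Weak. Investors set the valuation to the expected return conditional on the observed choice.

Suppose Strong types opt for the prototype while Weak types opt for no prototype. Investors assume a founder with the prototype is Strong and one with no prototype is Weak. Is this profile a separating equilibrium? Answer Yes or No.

Yes

Under these beliefs, the prototype earns valuation 27 and no prototype earns valuation 23.
Strong: the prototype nets 27 − 3 = 24; no prototype nets 23. Strong prefers the prototype.
Weak: the prototype nets 27 − 11 = 16; no prototype nets 23. Weak prefers no prototype.
Neither type deviates, so the separating profile is an equilibrium.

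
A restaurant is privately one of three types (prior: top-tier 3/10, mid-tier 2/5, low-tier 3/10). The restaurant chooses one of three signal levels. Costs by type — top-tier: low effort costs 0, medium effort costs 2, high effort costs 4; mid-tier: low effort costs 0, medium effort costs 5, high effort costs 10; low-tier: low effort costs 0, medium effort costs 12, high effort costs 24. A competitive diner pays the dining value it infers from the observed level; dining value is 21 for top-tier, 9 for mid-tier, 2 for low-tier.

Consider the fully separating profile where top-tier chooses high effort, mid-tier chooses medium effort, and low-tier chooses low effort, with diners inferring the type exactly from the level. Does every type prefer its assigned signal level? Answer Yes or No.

No

Separating price premiums: high effort → 21, medium effort → 9, low effort → 2.
top-tier (assigned high effort): low effort: 2 − 0 = 2; medium effort: 9 − 2 = 7; high effort: 21 − 4 = 17. top-tier stays.
mid-tier (assigned medium effort): low effort: 2 − 0 = 2; medium effort: 9 − 5 = 4; high effort: 21 − 10 = 11. mid-tier prefers high effort.
low-tier (assigned low effort): low effort: 2 − 0 = 2; medium effort: 9 − 12 = -3; high effort: 21 − 24 = -3. low-tier stays.
At least one type deviates; the separating profile fails.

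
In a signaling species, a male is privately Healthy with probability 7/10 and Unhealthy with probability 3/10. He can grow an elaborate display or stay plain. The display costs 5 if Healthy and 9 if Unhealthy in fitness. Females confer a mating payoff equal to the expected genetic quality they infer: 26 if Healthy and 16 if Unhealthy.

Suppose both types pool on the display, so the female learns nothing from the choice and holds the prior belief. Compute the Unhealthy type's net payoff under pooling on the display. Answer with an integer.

14

Pooled mating payoff = 7/10·26 + 3/10·16 = 23.
Unhealthy pays cost 9 for the display, so net payoff = 23 − 9 = 14.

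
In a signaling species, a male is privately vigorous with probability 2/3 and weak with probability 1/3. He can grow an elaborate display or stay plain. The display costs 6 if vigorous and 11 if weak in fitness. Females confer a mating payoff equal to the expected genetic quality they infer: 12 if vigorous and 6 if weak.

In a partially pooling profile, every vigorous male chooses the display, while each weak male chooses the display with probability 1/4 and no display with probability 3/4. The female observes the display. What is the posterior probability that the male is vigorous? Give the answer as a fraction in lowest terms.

P(the display) = (2/3)·1 + (1/3)·(1/4) = 3/4.
By Bayes' rule, P(vigorous | the display) = (2/3) / (3/4) = 8/9.

8/9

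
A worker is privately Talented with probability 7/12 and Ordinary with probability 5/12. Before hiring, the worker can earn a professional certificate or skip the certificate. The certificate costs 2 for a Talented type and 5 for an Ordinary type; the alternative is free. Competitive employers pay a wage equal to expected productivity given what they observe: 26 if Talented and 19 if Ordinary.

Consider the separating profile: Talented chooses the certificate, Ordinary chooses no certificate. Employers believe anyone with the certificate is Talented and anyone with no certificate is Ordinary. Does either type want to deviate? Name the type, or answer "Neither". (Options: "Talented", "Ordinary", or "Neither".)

Ordinary

The certificate pays 26; no certificate pays 19.
Talented: assigned the certificate, nets 26 − 2 = 24; deviating to no certificate nets 19.
Ordinary: assigned no certificate, nets 19; deviating to the certificate nets 26 − 5 = 21.
The Ordinary type gains 2 by deviating.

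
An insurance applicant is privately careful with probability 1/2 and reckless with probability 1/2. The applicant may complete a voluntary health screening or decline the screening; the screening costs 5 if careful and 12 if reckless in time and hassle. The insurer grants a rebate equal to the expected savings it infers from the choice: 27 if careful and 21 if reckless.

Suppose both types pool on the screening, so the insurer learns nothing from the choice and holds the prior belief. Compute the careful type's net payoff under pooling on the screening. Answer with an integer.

19

Pooled rebate = 1/2·27 + 1/2·21 = 24.
careful pays cost 5 for the screening, so net payoff = 24 − 5 = 19.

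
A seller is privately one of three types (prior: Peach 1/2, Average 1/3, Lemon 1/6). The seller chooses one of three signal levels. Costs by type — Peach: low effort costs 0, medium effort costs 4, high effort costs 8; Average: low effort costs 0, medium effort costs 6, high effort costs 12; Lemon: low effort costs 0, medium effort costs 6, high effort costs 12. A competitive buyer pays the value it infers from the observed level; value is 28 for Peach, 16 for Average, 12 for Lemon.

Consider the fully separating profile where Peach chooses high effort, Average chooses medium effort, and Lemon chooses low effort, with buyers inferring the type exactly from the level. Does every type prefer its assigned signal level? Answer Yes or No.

Separating prices: high effort → 28, medium effort → 16, low effort → 12.
Peach (assigned high effort): low effort: 12 − 0 = 12; medium effort: 16 − 4 = 12; high effort: 28 − 8 = 20. Peach stays.
Average (assigned medium effort): low effort: 12 − 0 = 12; medium effort: 16 − 6 = 10; high effort: 28 − 12 = 16. Average prefers high effort.
Lemon (assigned low effort): low effort: 12 − 0 = 12; medium effort: 16 − 6 = 10; high effort: 28 − 12 = 16. Lemon prefers high effort.
At least one type deviates; the separating profile fails.

No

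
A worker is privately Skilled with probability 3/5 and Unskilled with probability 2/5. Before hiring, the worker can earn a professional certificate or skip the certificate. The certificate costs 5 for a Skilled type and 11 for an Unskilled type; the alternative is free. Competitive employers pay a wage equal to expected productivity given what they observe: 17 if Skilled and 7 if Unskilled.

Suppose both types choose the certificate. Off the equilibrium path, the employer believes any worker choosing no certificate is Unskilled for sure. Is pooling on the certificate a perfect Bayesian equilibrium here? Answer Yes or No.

On path, the employer holds the prior and pays 3/5·17 + 2/5·7 = 13. Off path (no certificate), believing Unskilled, it pays 7.
Skilled: the certificate nets 13 − 5 = 8; no certificate nets 7. Skilled stays.
Unskilled: the certificate nets 13 − 11 = 2; no certificate nets 7. Unskilled would deviate.
A type deviates, so pooling fails.

No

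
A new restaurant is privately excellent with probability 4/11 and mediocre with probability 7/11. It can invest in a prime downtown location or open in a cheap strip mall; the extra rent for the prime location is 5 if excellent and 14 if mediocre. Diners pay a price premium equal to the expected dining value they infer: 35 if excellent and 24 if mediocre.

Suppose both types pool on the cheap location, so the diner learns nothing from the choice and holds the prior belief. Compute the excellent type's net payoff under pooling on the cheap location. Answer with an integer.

28

Pooled price premium = 4/11·35 + 7/11·24 = 28.
excellent pays no cost for the cheap location, so net payoff = 28.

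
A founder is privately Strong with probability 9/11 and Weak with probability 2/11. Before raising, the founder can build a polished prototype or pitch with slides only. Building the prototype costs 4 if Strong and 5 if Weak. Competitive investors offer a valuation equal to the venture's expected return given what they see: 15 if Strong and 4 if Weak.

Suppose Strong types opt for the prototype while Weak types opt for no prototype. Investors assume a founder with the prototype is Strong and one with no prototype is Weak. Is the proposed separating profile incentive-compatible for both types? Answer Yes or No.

Under these beliefs, the prototype earns valuation 15 and no prototype earns valuation 4.
Strong: the prototype nets 15 − 4 = 11; no prototype nets 4. Strong prefers the prototype.
Weak: the prototype nets 15 − 5 = 10; no prototype nets 4. Weak would deviate to the prototype.
Weak has a profitable deviation, so the profile is not an equilibrium.

No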